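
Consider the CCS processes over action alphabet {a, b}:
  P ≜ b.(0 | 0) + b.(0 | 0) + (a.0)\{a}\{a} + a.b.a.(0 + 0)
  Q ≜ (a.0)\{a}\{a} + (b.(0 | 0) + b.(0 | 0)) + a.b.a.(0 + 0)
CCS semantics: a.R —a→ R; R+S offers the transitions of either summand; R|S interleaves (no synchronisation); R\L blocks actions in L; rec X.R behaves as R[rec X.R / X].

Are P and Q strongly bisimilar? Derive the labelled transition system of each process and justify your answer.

YES

LTS(P): 5 reachable states
  p0 = b.(0 | 0) + b.(0 | 0) + (a.0)\{a}\{a} + a.b.a.(0 + 0) has moves -a-> p1, -b-> p2
  p1 = b.a.(0 + 0) has moves -b-> p3
  p2 = 0 | 0 has moves stopped
  p3 = a.(0 + 0) has moves -a-> p4
  p4 = 0 + 0 has moves stopped
LTS(Q): 5 reachable states
  q0 = (a.0)\{a}\{a} + (b.(0 | 0) + b.(0 | 0)) + a.b.a.(0 + 0) has moves -a-> q1, -b-> q2
  q1 = b.a.(0 + 0) has moves -b-> q3
  q2 = 0 | 0 has moves stopped
  q3 = a.(0 + 0) has moves -a-> q4
  q4 = 0 + 0 has moves stopped
Bisimilarity quotient blocks:
  B0 = {p0, q0}
  B1 = {p1, q1}
  B2 = {p3, q3}
  B3 = {p2, p4, q2, q4}
p0 ∈ B0, q0 ∈ B0 → same block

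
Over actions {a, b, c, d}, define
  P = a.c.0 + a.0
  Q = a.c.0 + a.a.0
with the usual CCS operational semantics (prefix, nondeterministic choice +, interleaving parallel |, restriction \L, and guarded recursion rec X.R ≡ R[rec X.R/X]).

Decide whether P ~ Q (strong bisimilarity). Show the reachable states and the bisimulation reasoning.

P's transition system — 3 states:
  m0 = a.c.0 + a.0 has moves --a--▸ m1, --a--▸ m2
  m1 = 0 has moves stopped
  m2 = c.0 has moves --c--▸ m1
Q's transition system — 4 states:
  n0 = a.c.0 + a.a.0 has moves --a--▸ n1, --a--▸ n2
  n1 = a.0 has moves --a--▸ n3
  n2 = c.0 has moves --c--▸ n3
  n3 = 0 has moves stopped
Bisimilarity quotient blocks:
  B0 = {m0}
  B1 = {m1, n3}
  B2 = {m2, n2}
  B3 = {n0}
  B4 = {n1}
m0 ∈ B0, n0 ∈ B3 → different blocks

not bisimilar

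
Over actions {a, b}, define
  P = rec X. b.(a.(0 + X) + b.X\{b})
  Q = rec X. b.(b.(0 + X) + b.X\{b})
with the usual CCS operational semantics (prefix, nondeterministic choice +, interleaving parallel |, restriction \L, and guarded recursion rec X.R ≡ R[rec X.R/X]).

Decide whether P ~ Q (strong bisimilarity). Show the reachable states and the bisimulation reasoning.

Reachable graph of P (4 states):
  p0 = rec X. b.(a.(0 + X) + b.X\{b}) :: --b--▸ p1
  p1 = a.(0 + (rec X. b.(a.(0 + X) + b.X\{b}))) + b.(rec X. b.(a.(0 + X) + b.X\{b}))\{b} :: --a--▸ p2, --b--▸ p3
  p2 = 0 + (rec X. b.(a.(0 + X) + b.X\{b})) :: --b--▸ p1
  p3 = (rec X. b.(a.(0 + X) + b.X\{b}))\{b} :: (no moves)
Reachable graph of Q (4 states):
  q0 = rec X. b.(b.(0 + X) + b.X\{b}) :: --b--▸ q1
  q1 = b.(0 + (rec X. b.(b.(0 + X) + b.X\{b}))) + b.(rec X. b.(b.(0 + X) + b.X\{b}))\{b} :: --b--▸ q2, --b--▸ q3
  q2 = (rec X. b.(b.(0 + X) + b.X\{b}))\{b} :: (no moves)
  q3 = 0 + (rec X. b.(b.(0 + X) + b.X\{b})) :: --b--▸ q1
Partition-refinement fixed point:
  B0 = {p0, p2}
  B1 = {p1}
  B2 = {p3, q2}
  B3 = {q0, q3}
  B4 = {q1}
p0 ∈ B0, q0 ∈ B3 → different blocks

P ≁ Q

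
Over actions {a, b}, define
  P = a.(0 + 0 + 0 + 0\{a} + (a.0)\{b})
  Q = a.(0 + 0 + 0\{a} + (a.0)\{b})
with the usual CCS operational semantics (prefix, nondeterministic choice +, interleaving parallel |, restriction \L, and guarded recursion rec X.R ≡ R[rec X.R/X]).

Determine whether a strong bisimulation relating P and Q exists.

LTS(P): 3 reachable states
  u0 = a.(0 + 0 + 0 + 0\{a} + (a.0)\{b}) ⊢ --a--▸ u1
  u1 = 0 + 0 + 0 + 0\{a} + (a.0)\{b} ⊢ --a--▸ u2
  u2 = 0\{b} ⊢ ∅
LTS(Q): 3 reachable states
  v0 = a.(0 + 0 + 0\{a} + (a.0)\{b}) ⊢ --a--▸ v1
  v1 = 0 + 0 + 0\{a} + (a.0)\{b} ⊢ --a--▸ v2
  v2 = 0\{b} ⊢ ∅
Bisimilarity quotient blocks:
  B0 = {u0, v0}
  B1 = {u1, v1}
  B2 = {u2, v2}
u0 ∈ B0, v0 ∈ B0 → same block

YES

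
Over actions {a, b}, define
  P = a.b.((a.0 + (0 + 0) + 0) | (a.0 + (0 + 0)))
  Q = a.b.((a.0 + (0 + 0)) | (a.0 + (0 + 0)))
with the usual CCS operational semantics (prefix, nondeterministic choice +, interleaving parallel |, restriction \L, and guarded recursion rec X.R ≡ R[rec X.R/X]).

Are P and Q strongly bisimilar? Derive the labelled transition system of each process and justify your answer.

YES

LTS(P): 6 reachable states
  p0 = a.b.((a.0 + (0 + 0) + 0) | (a.0 + (0 + 0))) :: --a--▸ p1
  p1 = b.((a.0 + (0 + 0) + 0) | (a.0 + (0 + 0))) :: --b--▸ p2
  p2 = (a.0 + (0 + 0) + 0) | (a.0 + (0 + 0)) :: --a--▸ p3, --a--▸ p4
  p3 = (a.0 + (0 + 0) + 0) | 0 :: --a--▸ p5
  p4 = 0 | (a.0 + (0 + 0)) :: --a--▸ p5
  p5 = 0 | 0 :: (no moves)
LTS(Q): 6 reachable states
  q0 = a.b.((a.0 + (0 + 0)) | (a.0 + (0 + 0))) :: --a--▸ q1
  q1 = b.((a.0 + (0 + 0)) | (a.0 + (0 + 0))) :: --b--▸ q2
  q2 = (a.0 + (0 + 0)) | (a.0 + (0 + 0)) :: --a--▸ q3, --a--▸ q4
  q3 = (a.0 + (0 + 0)) | 0 :: --a--▸ q5
  q4 = 0 | (a.0 + (0 + 0)) :: --a--▸ q5
  q5 = 0 | 0 :: (no moves)
Partition-refinement fixed point:
  B0 = {p0, q0}
  B1 = {p1, q1}
  B2 = {p2, q2}
  B3 = {p3, p4, q3, q4}
  B4 = {p5, q5}
p0 ∈ B0, q0 ∈ B0 → same block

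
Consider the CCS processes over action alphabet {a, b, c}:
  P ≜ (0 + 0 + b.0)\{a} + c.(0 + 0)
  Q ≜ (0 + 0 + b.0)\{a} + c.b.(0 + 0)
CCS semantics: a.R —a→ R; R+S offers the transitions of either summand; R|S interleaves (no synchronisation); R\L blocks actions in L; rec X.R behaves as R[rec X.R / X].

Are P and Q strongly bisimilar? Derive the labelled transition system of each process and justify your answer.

P ≁ Q

LTS(P): 3 reachable states
  u0 = (0 + 0 + b.0)\{a} + c.(0 + 0) :: --b--▸ u1, --c--▸ u2
  u1 = 0\{a} :: ∅
  u2 = 0 + 0 :: ∅
LTS(Q): 4 reachable states
  v0 = (0 + 0 + b.0)\{a} + c.b.(0 + 0) :: --b--▸ v1, --c--▸ v2
  v1 = 0\{a} :: ∅
  v2 = b.(0 + 0) :: --b--▸ v3
  v3 = 0 + 0 :: ∅
Coarsest stable partition (strong bisimilarity classes):
  B0 = {u0}
  B1 = {u1, u2, v1, v3}
  B2 = {v0}
  B3 = {v2}
u0 ∈ B0, v0 ∈ B2 → different blocks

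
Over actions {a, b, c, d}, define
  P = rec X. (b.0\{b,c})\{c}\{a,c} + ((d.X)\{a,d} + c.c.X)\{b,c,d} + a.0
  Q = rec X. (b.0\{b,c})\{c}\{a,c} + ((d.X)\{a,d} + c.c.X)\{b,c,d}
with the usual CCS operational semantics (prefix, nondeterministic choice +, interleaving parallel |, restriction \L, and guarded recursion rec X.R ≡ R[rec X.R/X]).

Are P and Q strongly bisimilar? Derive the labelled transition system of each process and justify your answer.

P ≁ Q

P's transition system — 3 states:
  p0 = rec X. (b.0\{b,c})\{c}\{a,c} + ((d.X)\{a,d} + c.c.X)\{b,c,d} + a.0 has moves --a--▸ p1, --b--▸ p2
  p1 = 0 has moves deadlocked
  p2 = 0\{b,c}\{c}\{a,c} has moves deadlocked
Q's transition system — 2 states:
  q0 = rec X. (b.0\{b,c})\{c}\{a,c} + ((d.X)\{a,d} + c.c.X)\{b,c,d} has moves --b--▸ q1
  q1 = 0\{b,c}\{c}\{a,c} has moves deadlocked
Partition-refinement fixed point:
  B0 = {p0}
  B1 = {p1, p2, q1}
  B2 = {q0}
p0 ∈ B0, q0 ∈ B2 → different blocks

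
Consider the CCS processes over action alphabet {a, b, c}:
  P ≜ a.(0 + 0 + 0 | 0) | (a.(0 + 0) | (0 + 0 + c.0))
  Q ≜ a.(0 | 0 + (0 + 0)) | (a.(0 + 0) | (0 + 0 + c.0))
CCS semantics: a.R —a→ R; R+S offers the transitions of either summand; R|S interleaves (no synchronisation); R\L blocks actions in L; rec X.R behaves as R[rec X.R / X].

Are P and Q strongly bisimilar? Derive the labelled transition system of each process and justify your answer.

P's transition system — 8 states:
  p0 = a.(0 + 0 + 0 | 0) | (a.(0 + 0) | (0 + 0 + c.0)) | -a-> p1, -a-> p2, -c-> p3
  p1 = (0 + 0 + 0 | 0) | (a.(0 + 0) | (0 + 0 + c.0)) | -a-> p4, -c-> p5
  p2 = a.(0 + 0 + 0 | 0) | ((0 + 0) | (0 + 0 + c.0)) | -a-> p4, -c-> p6
  p3 = a.(0 + 0 + 0 | 0) | (a.(0 + 0) | 0) | -a-> p5, -a-> p6
  p4 = (0 + 0 + 0 | 0) | ((0 + 0) | (0 + 0 + c.0)) | -c-> p7
  p5 = (0 + 0 + 0 | 0) | (a.(0 + 0) | 0) | -a-> p7
  p6 = a.(0 + 0 + 0 | 0) | ((0 + 0) | 0) | -a-> p7
  p7 = (0 + 0 + 0 | 0) | ((0 + 0) | 0) | ∅
Q's transition system — 8 states:
  q0 = a.(0 | 0 + (0 + 0)) | (a.(0 + 0) | (0 + 0 + c.0)) | -a-> q1, -a-> q2, -c-> q3
  q1 = (0 | 0 + (0 + 0)) | (a.(0 + 0) | (0 + 0 + c.0)) | -a-> q4, -c-> q5
  q2 = a.(0 | 0 + (0 + 0)) | ((0 + 0) | (0 + 0 + c.0)) | -a-> q4, -c-> q6
  q3 = a.(0 | 0 + (0 + 0)) | (a.(0 + 0) | 0) | -a-> q5, -a-> q6
  q4 = (0 | 0 + (0 + 0)) | ((0 + 0) | (0 + 0 + c.0)) | -c-> q7
  q5 = (0 | 0 + (0 + 0)) | (a.(0 + 0) | 0) | -a-> q7
  q6 = a.(0 | 0 + (0 + 0)) | ((0 + 0) | 0) | -a-> q7
  q7 = (0 | 0 + (0 + 0)) | ((0 + 0) | 0) | ∅
Coarsest stable partition (strong bisimilarity classes):
  B0 = {p0, q0}
  B1 = {p3, q3}
  B2 = {p5, p6, q5, q6}
  B3 = {p7, q7}
  B4 = {p1, p2, q1, q2}
  B5 = {p4, q4}
p0 ∈ B0, q0 ∈ B0 → same block

YES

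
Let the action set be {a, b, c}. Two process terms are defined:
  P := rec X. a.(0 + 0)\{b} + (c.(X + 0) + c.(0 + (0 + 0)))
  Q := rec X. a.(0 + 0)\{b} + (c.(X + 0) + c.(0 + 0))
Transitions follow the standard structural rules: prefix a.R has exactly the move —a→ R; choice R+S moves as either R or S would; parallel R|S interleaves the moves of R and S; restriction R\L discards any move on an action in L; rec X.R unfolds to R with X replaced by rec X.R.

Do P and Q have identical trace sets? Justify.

LTS(P): 4 reachable states
  s0 = rec X. a.(0 + 0)\{b} + (c.(X + 0) + c.(0 + (0 + 0))) ⊢ =a=> s1, =c=> s2, =c=> s3
  s1 = (0 + 0)\{b} ⊢ deadlocked
  s2 = (rec X. a.(0 + 0)\{b} + (c.(X + 0) + c.(0 + (0 + 0)))) + 0 ⊢ =a=> s1, =c=> s2, =c=> s3
  s3 = 0 + (0 + 0) ⊢ deadlocked
LTS(Q): 4 reachable states
  t0 = rec X. a.(0 + 0)\{b} + (c.(X + 0) + c.(0 + 0)) ⊢ =a=> t1, =c=> t2, =c=> t3
  t1 = (0 + 0)\{b} ⊢ deadlocked
  t2 = (rec X. a.(0 + 0)\{b} + (c.(X + 0) + c.(0 + 0))) + 0 ⊢ =a=> t1, =c=> t2, =c=> t3
  t3 = 0 + 0 ⊢ deadlocked
Partition-refinement fixed point:
  B0 = {s0, s2, t0, t2}
  B1 = {s1, s3, t1, t3}
s0 ∈ B0, t0 ∈ B0 → same block
Bisimilar ⇒ trace-equivalent.

YES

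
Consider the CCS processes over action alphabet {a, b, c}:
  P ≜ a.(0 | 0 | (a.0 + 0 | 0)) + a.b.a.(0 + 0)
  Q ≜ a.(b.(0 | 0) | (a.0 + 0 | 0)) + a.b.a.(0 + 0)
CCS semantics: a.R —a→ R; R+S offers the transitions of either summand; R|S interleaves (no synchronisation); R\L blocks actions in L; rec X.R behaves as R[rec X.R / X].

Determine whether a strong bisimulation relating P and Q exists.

NO

P's transition system — 6 states:
  s0 = a.(0 | 0 | (a.0 + 0 | 0)) + a.b.a.(0 + 0) :: --a--▸ s1, --a--▸ s2
  s1 = 0 | 0 | (a.0 + 0 | 0) :: --a--▸ s3
  s2 = b.a.(0 + 0) :: --b--▸ s4
  s3 = 0 | 0 | 0 :: ∅
  s4 = a.(0 + 0) :: --a--▸ s5
  s5 = 0 + 0 :: ∅
Q's transition system — 8 states:
  t0 = a.(b.(0 | 0) | (a.0 + 0 | 0)) + a.b.a.(0 + 0) :: --a--▸ t1, --a--▸ t2
  t1 = b.(0 | 0) | (a.0 + 0 | 0) :: --a--▸ t3, --b--▸ t4
  t2 = b.a.(0 + 0) :: --b--▸ t5
  t3 = b.(0 | 0) | 0 :: --b--▸ t6
  t4 = 0 | 0 | (a.0 + 0 | 0) :: --a--▸ t6
  t5 = a.(0 + 0) :: --a--▸ t7
  t6 = 0 | 0 | 0 :: ∅
  t7 = 0 + 0 :: ∅
Partition-refinement fixed point:
  B0 = {s0}
  B1 = {s1, s4, t4, t5}
  B2 = {s3, s5, t6, t7}
  B3 = {s2, t2}
  B4 = {t0}
  B5 = {t1}
  B6 = {t3}
s0 ∈ B0, t0 ∈ B4 → different blocks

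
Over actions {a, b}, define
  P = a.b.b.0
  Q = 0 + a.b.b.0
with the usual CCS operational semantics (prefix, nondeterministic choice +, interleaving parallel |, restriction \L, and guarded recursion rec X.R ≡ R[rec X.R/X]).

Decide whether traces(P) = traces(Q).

P's transition system — 4 states:
  s0 = a.b.b.0 | -a-> s1
  s1 = b.b.0 | -b-> s2
  s2 = b.0 | -b-> s3
  s3 = 0 | (no moves)
Q's transition system — 4 states:
  t0 = 0 + a.b.b.0 | -a-> t1
  t1 = b.b.0 | -b-> t2
  t2 = b.0 | -b-> t3
  t3 = 0 | (no moves)
Partition-refinement fixed point:
  B0 = {s0, t0}
  B1 = {s1, t1}
  B2 = {s2, t2}
  B3 = {s3, t3}
s0 ∈ B0, t0 ∈ B0 → same block
Bisimilar ⇒ trace-equivalent.

trace-equivalent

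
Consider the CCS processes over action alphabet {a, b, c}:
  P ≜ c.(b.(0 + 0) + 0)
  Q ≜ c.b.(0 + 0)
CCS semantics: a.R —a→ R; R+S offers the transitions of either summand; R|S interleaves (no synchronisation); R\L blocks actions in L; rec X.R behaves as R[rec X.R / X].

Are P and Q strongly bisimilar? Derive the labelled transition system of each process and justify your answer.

YES

P's transition system — 3 states:
  s0 = c.(b.(0 + 0) + 0) :: ··c··> s1
  s1 = b.(0 + 0) + 0 :: ··b··> s2
  s2 = 0 + 0 :: stopped
Q's transition system — 3 states:
  t0 = c.b.(0 + 0) :: ··c··> t1
  t1 = b.(0 + 0) :: ··b··> t2
  t2 = 0 + 0 :: stopped
Bisimilarity quotient blocks:
  B0 = {s0, t0}
  B1 = {s1, t1}
  B2 = {s2, t2}
s0 ∈ B0, t0 ∈ B0 → same block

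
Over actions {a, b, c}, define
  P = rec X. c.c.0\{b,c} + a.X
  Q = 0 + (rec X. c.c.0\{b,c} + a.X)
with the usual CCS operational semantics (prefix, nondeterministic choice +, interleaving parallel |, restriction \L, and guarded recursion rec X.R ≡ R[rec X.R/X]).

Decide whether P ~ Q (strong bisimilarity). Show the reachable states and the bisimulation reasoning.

YES

P's transition system — 3 states:
  u0 = rec X. c.c.0\{b,c} + a.X :: ··a··> u0, ··c··> u1
  u1 = c.0\{b,c} :: ··c··> u2
  u2 = 0\{b,c} :: (no moves)
Q's transition system — 4 states:
  v0 = 0 + (rec X. c.c.0\{b,c} + a.X) :: ··a··> v1, ··c··> v2
  v1 = rec X. c.c.0\{b,c} + a.X :: ··a··> v1, ··c··> v2
  v2 = c.0\{b,c} :: ··c··> v3
  v3 = 0\{b,c} :: (no moves)
Coarsest stable partition (strong bisimilarity classes):
  B0 = {u0, v0, v1}
  B1 = {u1, v2}
  B2 = {u2, v3}
u0 ∈ B0, v0 ∈ B0 → same block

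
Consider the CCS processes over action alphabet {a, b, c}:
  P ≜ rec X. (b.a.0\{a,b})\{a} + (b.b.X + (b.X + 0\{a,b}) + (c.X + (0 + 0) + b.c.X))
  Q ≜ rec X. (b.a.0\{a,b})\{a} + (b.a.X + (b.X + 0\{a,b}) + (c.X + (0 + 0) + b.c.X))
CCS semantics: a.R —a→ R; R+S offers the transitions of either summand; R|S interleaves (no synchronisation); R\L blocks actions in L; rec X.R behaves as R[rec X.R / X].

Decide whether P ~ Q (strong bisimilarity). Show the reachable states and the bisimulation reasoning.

Reachable graph of P (4 states):
  u0 = rec X. (b.a.0\{a,b})\{a} + (b.b.X + (b.X + 0\{a,b}) + (c.X + (0 + 0) + b.c.X)) has moves --b--▸ u0, --b--▸ u1, --b--▸ u2, --b--▸ u3, --c--▸ u0
  u1 = (a.0\{a,b})\{a} has moves stopped
  u2 = b.(rec X. (b.a.0\{a,b})\{a} + (b.b.X + (b.X + 0\{a,b}) + (c.X + (0 + 0) + b.c.X))) has moves --b--▸ u0
  u3 = c.(rec X. (b.a.0\{a,b})\{a} + (b.b.X + (b.X + 0\{a,b}) + (c.X + (0 + 0) + b.c.X))) has moves --c--▸ u0
Reachable graph of Q (4 states):
  v0 = rec X. (b.a.0\{a,b})\{a} + (b.a.X + (b.X + 0\{a,b}) + (c.X + (0 + 0) + b.c.X)) has moves --b--▸ v0, --b--▸ v1, --b--▸ v2, --b--▸ v3, --c--▸ v0
  v1 = (a.0\{a,b})\{a} has moves stopped
  v2 = a.(rec X. (b.a.0\{a,b})\{a} + (b.a.X + (b.X + 0\{a,b}) + (c.X + (0 + 0) + b.c.X))) has moves --a--▸ v0
  v3 = c.(rec X. (b.a.0\{a,b})\{a} + (b.a.X + (b.X + 0\{a,b}) + (c.X + (0 + 0) + b.c.X))) has moves --c--▸ v0
Partition-refinement fixed point:
  B0 = {u0}
  B1 = {u3}
  B2 = {u2}
  B3 = {u1, v1}
  B4 = {v0}
  B5 = {v2}
  B6 = {v3}
u0 ∈ B0, v0 ∈ B4 → different blocks

not bisimilar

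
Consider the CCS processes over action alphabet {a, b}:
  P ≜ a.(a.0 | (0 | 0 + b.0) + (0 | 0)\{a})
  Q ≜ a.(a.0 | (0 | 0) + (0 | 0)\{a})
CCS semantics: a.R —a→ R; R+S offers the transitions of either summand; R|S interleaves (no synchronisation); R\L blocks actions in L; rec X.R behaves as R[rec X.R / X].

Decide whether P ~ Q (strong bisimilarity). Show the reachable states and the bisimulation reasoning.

P ≁ Q

P's transition system — 5 states:
  m0 = a.(a.0 | (0 | 0 + b.0) + (0 | 0)\{a}) | ··a··> m1
  m1 = a.0 | (0 | 0 + b.0) + (0 | 0)\{a} | ··a··> m2, ··b··> m3
  m2 = 0 | (0 | 0 + b.0) | ··b··> m4
  m3 = a.0 | 0 | ··a··> m4
  m4 = 0 | 0 | deadlocked
Q's transition system — 3 states:
  n0 = a.(a.0 | (0 | 0) + (0 | 0)\{a}) | ··a··> n1
  n1 = a.0 | (0 | 0) + (0 | 0)\{a} | ··a··> n2
  n2 = 0 | (0 | 0) | deadlocked
Bisimilarity quotient blocks:
  B0 = {m0}
  B1 = {m1}
  B2 = {m2}
  B3 = {m4, n2}
  B4 = {m3, n1}
  B5 = {n0}
m0 ∈ B0, n0 ∈ B5 → different blocks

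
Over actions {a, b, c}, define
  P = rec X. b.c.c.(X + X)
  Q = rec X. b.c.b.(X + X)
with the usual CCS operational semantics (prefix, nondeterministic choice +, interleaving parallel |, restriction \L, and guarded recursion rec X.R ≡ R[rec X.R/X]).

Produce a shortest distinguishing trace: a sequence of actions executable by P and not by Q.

bcc

P's transition system — 4 states:
  p0 = rec X. b.c.c.(X + X) | —b→ p1
  p1 = c.c.((rec X. b.c.c.(X + X)) + (rec X. b.c.c.(X + X))) | —c→ p2
  p2 = c.((rec X. b.c.c.(X + X)) + (rec X. b.c.c.(X + X))) | —c→ p3
  p3 = (rec X. b.c.c.(X + X)) + (rec X. b.c.c.(X + X)) | —b→ p1
Q's transition system — 4 states:
  q0 = rec X. b.c.b.(X + X) | —b→ q1
  q1 = c.b.((rec X. b.c.b.(X + X)) + (rec X. b.c.b.(X + X))) | —c→ q2
  q2 = b.((rec X. b.c.b.(X + X)) + (rec X. b.c.b.(X + X))) | —b→ q3
  q3 = (rec X. b.c.b.(X + X)) + (rec X. b.c.b.(X + X)) | —b→ q1
Trace ⟨bcc⟩ through P, begin at {p0}:
  [1] b ⇒ {p1}
  [2] c ⇒ {p2}
  [3] c ⇒ {p3}
  — P admits the full trace.
Trace ⟨bcc⟩ through Q, begin at {q0}:
  [1] b ⇒ {q1}
  [2] c ⇒ {q2}
  [3] c ⇒ no successor for Q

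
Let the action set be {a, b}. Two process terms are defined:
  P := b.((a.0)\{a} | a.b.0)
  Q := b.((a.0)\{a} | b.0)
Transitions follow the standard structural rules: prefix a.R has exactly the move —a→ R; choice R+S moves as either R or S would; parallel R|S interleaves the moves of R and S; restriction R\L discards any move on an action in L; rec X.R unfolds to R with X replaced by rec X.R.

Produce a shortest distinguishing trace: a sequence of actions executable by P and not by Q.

ba

LTS(P): 4 reachable states
  u0 = b.((a.0)\{a} | a.b.0) :: --b--▸ u1
  u1 = (a.0)\{a} | a.b.0 :: --a--▸ u2
  u2 = (a.0)\{a} | b.0 :: --b--▸ u3
  u3 = (a.0)\{a} | 0 :: stopped
LTS(Q): 3 reachable states
  v0 = b.((a.0)\{a} | b.0) :: --b--▸ v1
  v1 = (a.0)\{a} | b.0 :: --b--▸ v2
  v2 = (a.0)\{a} | 0 :: stopped
Trace ⟨ba⟩ through P, begin at {u0}:
  after b @ step 1: {u1}
  after a @ step 2: {u2}
  — P admits the full trace.
Trace ⟨ba⟩ through Q, begin at {v0}:
  after b @ step 1: {v1}
  after a @ step 2: no successor for Q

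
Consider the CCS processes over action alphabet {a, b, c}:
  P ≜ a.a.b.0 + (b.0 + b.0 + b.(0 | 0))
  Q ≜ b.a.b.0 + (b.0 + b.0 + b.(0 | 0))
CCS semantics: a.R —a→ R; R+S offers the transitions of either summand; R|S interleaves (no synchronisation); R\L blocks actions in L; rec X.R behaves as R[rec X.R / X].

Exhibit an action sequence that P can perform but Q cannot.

a

LTS(P): 5 reachable states
  p0 = a.a.b.0 + (b.0 + b.0 + b.(0 | 0)) :: -a-> p1, -b-> p2, -b-> p3
  p1 = a.b.0 :: -a-> p4
  p2 = 0 :: ·
  p3 = 0 | 0 :: ·
  p4 = b.0 :: -b-> p2
LTS(Q): 5 reachable states
  q0 = b.a.b.0 + (b.0 + b.0 + b.(0 | 0)) :: -b-> q1, -b-> q2, -b-> q3
  q1 = 0 :: ·
  q2 = 0 | 0 :: ·
  q3 = a.b.0 :: -a-> q4
  q4 = b.0 :: -b-> q1
Trace ⟨a⟩ through P, begin at {p0}:
  after a @ step 1: {p1}
  P completes σ.
Trace ⟨a⟩ through Q, begin at {q0}:
  after a @ step 1: ∅ (Q stuck)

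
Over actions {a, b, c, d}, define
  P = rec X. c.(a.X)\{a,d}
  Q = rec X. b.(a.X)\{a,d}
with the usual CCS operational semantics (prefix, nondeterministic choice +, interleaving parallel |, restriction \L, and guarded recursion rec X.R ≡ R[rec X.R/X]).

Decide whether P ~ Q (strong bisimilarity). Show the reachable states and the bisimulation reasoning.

not bisimilar

P's transition system — 2 states:
  p0 = rec X. c.(a.X)\{a,d} → --c--▸ p1
  p1 = (a.(rec X. c.(a.X)\{a,d}))\{a,d} → ·
Q's transition system — 2 states:
  q0 = rec X. b.(a.X)\{a,d} → --b--▸ q1
  q1 = (a.(rec X. b.(a.X)\{a,d}))\{a,d} → ·
Partition-refinement fixed point:
  B0 = {p0}
  B1 = {p1, q1}
  B2 = {q0}
p0 ∈ B0, q0 ∈ B2 → different blocks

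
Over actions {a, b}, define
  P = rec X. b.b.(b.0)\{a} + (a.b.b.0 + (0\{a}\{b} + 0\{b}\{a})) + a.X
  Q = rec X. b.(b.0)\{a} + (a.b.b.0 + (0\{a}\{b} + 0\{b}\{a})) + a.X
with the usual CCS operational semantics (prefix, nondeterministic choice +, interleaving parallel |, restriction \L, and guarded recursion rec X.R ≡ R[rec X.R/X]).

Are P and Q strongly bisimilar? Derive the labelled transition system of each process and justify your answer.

LTS(P): 7 reachable states
  m0 = rec X. b.b.(b.0)\{a} + (a.b.b.0 + (0\{a}\{b} + 0\{b}\{a})) + a.X :: =a=> m0, =a=> m1, =b=> m2
  m1 = b.b.0 :: =b=> m3
  m2 = b.(b.0)\{a} :: =b=> m4
  m3 = b.0 :: =b=> m5
  m4 = (b.0)\{a} :: =b=> m6
  m5 = 0 :: (no moves)
  m6 = 0\{a} :: (no moves)
LTS(Q): 6 reachable states
  n0 = rec X. b.(b.0)\{a} + (a.b.b.0 + (0\{a}\{b} + 0\{b}\{a})) + a.X :: =a=> n0, =a=> n1, =b=> n2
  n1 = b.b.0 :: =b=> n3
  n2 = (b.0)\{a} :: =b=> n4
  n3 = b.0 :: =b=> n5
  n4 = 0\{a} :: (no moves)
  n5 = 0 :: (no moves)
Coarsest stable partition (strong bisimilarity classes):
  B0 = {m0}
  B1 = {m1, m2, n1}
  B2 = {m3, m4, n2, n3}
  B3 = {m5, m6, n4, n5}
  B4 = {n0}
m0 ∈ B0, n0 ∈ B4 → different blocks

not bisimilar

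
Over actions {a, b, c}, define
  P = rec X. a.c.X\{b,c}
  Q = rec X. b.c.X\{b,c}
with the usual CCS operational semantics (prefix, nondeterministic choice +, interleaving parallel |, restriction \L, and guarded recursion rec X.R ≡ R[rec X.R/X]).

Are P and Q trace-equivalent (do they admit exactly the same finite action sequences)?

Reachable graph of P (4 states):
  s0 = rec X. a.c.X\{b,c} ⊢ —a→ s1
  s1 = c.(rec X. a.c.X\{b,c})\{b,c} ⊢ —c→ s2
  s2 = (rec X. a.c.X\{b,c})\{b,c} ⊢ —a→ s3
  s3 = (c.(rec X. a.c.X\{b,c})\{b,c})\{b,c} ⊢ ·
Reachable graph of Q (3 states):
  t0 = rec X. b.c.X\{b,c} ⊢ —b→ t1
  t1 = c.(rec X. b.c.X\{b,c})\{b,c} ⊢ —c→ t2
  t2 = (rec X. b.c.X\{b,c})\{b,c} ⊢ ·
Trace ⟨a⟩ through P, begin at {s0}:
  [1] a ⇒ {s1}
  ✓ P
Trace ⟨a⟩ through Q, begin at {t0}:
  [1] a ⇒ ∅ (Q stuck)

trace-distinct — witness ⟨a⟩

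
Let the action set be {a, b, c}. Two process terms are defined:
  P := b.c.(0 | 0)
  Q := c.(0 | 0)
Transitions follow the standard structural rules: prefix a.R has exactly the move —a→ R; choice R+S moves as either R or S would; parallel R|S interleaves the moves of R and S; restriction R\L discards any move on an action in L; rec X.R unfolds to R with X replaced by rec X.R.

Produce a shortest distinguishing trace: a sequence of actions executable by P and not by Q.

b

Reachable graph of P (3 states):
  s0 = b.c.(0 | 0) ⊢ —b→ s1
  s1 = c.(0 | 0) ⊢ —c→ s2
  s2 = 0 | 0 ⊢ stopped
Reachable graph of Q (2 states):
  t0 = c.(0 | 0) ⊢ —c→ t1
  t1 = 0 | 0 ⊢ stopped
Trace ⟨b⟩ through P, begin at {s0}:
  after b @ step 1: {s1}
  — P admits the full trace.
Trace ⟨b⟩ through Q, begin at {t0}:
  after b @ step 1: no successor for Q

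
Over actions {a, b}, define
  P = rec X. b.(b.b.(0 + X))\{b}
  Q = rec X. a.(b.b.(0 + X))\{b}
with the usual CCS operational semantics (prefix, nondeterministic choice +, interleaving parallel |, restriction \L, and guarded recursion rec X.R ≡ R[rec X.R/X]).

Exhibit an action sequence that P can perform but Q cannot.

P's transition system — 2 states:
  p0 = rec X. b.(b.b.(0 + X))\{b} | =b=> p1
  p1 = (b.b.(0 + (rec X. b.(b.b.(0 + X))\{b})))\{b} | stopped
Q's transition system — 2 states:
  q0 = rec X. a.(b.b.(0 + X))\{b} | =a=> q1
  q1 = (b.b.(0 + (rec X. a.(b.b.(0 + X))\{b})))\{b} | stopped
Trace ⟨b⟩ through P, begin at {p0}:
  [1] b ⇒ {p1}
  ✓ P
Trace ⟨b⟩ through Q, begin at {q0}:
  [1] b ⇒ ∅  — Q cannot continue

b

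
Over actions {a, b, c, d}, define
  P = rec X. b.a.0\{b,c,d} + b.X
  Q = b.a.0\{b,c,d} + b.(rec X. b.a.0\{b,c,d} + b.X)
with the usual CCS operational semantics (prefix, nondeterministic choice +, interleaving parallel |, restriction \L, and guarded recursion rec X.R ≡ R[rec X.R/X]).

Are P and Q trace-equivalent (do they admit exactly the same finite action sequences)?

Reachable graph of P (3 states):
  s0 = rec X. b.a.0\{b,c,d} + b.X → -b-> s0, -b-> s1
  s1 = a.0\{b,c,d} → -a-> s2
  s2 = 0\{b,c,d} → ∅
Reachable graph of Q (4 states):
  t0 = b.a.0\{b,c,d} + b.(rec X. b.a.0\{b,c,d} + b.X) → -b-> t1, -b-> t2
  t1 = a.0\{b,c,d} → -a-> t3
  t2 = rec X. b.a.0\{b,c,d} + b.X → -b-> t1, -b-> t2
  t3 = 0\{b,c,d} → ∅
Coarsest stable partition (strong bisimilarity classes):
  B0 = {s0, t0, t2}
  B1 = {s1, t1}
  B2 = {s2, t3}
s0 ∈ B0, t0 ∈ B0 → same block
Bisimilar ⇒ trace-equivalent.

trace-equivalent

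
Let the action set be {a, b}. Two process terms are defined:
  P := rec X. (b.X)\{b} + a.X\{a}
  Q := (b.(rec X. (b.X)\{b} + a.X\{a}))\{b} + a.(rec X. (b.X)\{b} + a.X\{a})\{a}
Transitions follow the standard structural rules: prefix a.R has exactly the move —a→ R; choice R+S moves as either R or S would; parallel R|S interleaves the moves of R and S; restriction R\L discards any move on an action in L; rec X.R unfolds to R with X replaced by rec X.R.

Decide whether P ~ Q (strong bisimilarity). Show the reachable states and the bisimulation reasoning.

bisimilar

Reachable graph of P (2 states):
  u0 = rec X. (b.X)\{b} + a.X\{a} has moves =a=> u1
  u1 = (rec X. (b.X)\{b} + a.X\{a})\{a} has moves deadlocked
Reachable graph of Q (2 states):
  v0 = (b.(rec X. (b.X)\{b} + a.X\{a}))\{b} + a.(rec X. (b.X)\{b} + a.X\{a})\{a} has moves =a=> v1
  v1 = (rec X. (b.X)\{b} + a.X\{a})\{a} has moves deadlocked
Coarsest stable partition (strong bisimilarity classes):
  B0 = {u0, v0}
  B1 = {u1, v1}
u0 ∈ B0, v0 ∈ B0 → same block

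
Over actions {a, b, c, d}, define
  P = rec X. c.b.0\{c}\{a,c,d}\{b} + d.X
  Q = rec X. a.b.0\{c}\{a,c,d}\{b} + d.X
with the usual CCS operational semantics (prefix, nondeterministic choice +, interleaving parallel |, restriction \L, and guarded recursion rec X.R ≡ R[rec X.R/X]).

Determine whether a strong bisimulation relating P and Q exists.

P's transition system — 3 states:
  p0 = rec X. c.b.0\{c}\{a,c,d}\{b} + d.X ⊢ -c-> p1, -d-> p0
  p1 = b.0\{c}\{a,c,d}\{b} ⊢ -b-> p2
  p2 = 0\{c}\{a,c,d}\{b} ⊢ ∅
Q's transition system — 3 states:
  q0 = rec X. a.b.0\{c}\{a,c,d}\{b} + d.X ⊢ -a-> q1, -d-> q0
  q1 = b.0\{c}\{a,c,d}\{b} ⊢ -b-> q2
  q2 = 0\{c}\{a,c,d}\{b} ⊢ ∅
Partition-refinement fixed point:
  B0 = {p0}
  B1 = {p1, q1}
  B2 = {p2, q2}
  B3 = {q0}
p0 ∈ B0, q0 ∈ B3 → different blocks

P ≁ Q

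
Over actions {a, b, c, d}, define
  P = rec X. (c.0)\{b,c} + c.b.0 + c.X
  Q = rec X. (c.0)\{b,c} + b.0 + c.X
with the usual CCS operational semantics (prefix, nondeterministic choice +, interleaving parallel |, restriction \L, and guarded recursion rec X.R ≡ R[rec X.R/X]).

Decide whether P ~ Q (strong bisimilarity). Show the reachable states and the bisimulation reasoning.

P's transition system — 3 states:
  p0 = rec X. (c.0)\{b,c} + c.b.0 + c.X | --c--▸ p0, --c--▸ p1
  p1 = b.0 | --b--▸ p2
  p2 = 0 | ∅
Q's transition system — 2 states:
  q0 = rec X. (c.0)\{b,c} + b.0 + c.X | --b--▸ q1, --c--▸ q0
  q1 = 0 | ∅
Partition-refinement fixed point:
  B0 = {p0}
  B1 = {p1}
  B2 = {p2, q1}
  B3 = {q0}
p0 ∈ B0, q0 ∈ B3 → different blocks

NO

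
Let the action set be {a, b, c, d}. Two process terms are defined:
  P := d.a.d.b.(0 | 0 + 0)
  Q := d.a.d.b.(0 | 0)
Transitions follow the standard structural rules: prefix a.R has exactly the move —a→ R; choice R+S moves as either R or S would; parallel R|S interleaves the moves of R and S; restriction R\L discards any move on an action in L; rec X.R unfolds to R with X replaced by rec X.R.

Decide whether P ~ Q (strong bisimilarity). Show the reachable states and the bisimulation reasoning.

LTS(P): 5 reachable states
  u0 = d.a.d.b.(0 | 0 + 0) :: --d--▸ u1
  u1 = a.d.b.(0 | 0 + 0) :: --a--▸ u2
  u2 = d.b.(0 | 0 + 0) :: --d--▸ u3
  u3 = b.(0 | 0 + 0) :: --b--▸ u4
  u4 = 0 | 0 + 0 :: (no moves)
LTS(Q): 5 reachable states
  v0 = d.a.d.b.(0 | 0) :: --d--▸ v1
  v1 = a.d.b.(0 | 0) :: --a--▸ v2
  v2 = d.b.(0 | 0) :: --d--▸ v3
  v3 = b.(0 | 0) :: --b--▸ v4
  v4 = 0 | 0 :: (no moves)
Partition-refinement fixed point:
  B0 = {u0, v0}
  B1 = {u1, v1}
  B2 = {u2, v2}
  B3 = {u3, v3}
  B4 = {u4, v4}
u0 ∈ B0, v0 ∈ B0 → same block

P ~ Q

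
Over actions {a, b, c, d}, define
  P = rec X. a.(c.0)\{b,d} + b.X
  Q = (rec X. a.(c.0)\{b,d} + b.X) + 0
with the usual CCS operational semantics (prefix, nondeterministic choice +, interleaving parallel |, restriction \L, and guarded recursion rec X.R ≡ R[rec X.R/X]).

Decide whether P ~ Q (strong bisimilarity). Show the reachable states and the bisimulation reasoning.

LTS(P): 3 reachable states
  s0 = rec X. a.(c.0)\{b,d} + b.X | ··a··> s1, ··b··> s0
  s1 = (c.0)\{b,d} | ··c··> s2
  s2 = 0\{b,d} | ·
LTS(Q): 4 reachable states
  t0 = (rec X. a.(c.0)\{b,d} + b.X) + 0 | ··a··> t1, ··b··> t2
  t1 = (c.0)\{b,d} | ··c··> t3
  t2 = rec X. a.(c.0)\{b,d} + b.X | ··a··> t1, ··b··> t2
  t3 = 0\{b,d} | ·
Bisimilarity quotient blocks:
  B0 = {s0, t0, t2}
  B1 = {s1, t1}
  B2 = {s2, t3}
s0 ∈ B0, t0 ∈ B0 → same block

YES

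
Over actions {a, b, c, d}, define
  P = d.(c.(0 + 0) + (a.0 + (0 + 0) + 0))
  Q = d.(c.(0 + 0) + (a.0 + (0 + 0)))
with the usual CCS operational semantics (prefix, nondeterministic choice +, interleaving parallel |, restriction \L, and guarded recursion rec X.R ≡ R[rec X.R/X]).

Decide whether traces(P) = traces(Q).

LTS(P): 4 reachable states
  u0 = d.(c.(0 + 0) + (a.0 + (0 + 0) + 0)) has moves =d=> u1
  u1 = c.(0 + 0) + (a.0 + (0 + 0) + 0) has moves =a=> u2, =c=> u3
  u2 = 0 has moves stopped
  u3 = 0 + 0 has moves stopped
LTS(Q): 4 reachable states
  v0 = d.(c.(0 + 0) + (a.0 + (0 + 0))) has moves =d=> v1
  v1 = c.(0 + 0) + (a.0 + (0 + 0)) has moves =a=> v2, =c=> v3
  v2 = 0 has moves stopped
  v3 = 0 + 0 has moves stopped
Coarsest stable partition (strong bisimilarity classes):
  B0 = {u0, v0}
  B1 = {u1, v1}
  B2 = {u2, u3, v2, v3}
u0 ∈ B0, v0 ∈ B0 → same block
Bisimilar ⇒ trace-equivalent.

trace-equivalent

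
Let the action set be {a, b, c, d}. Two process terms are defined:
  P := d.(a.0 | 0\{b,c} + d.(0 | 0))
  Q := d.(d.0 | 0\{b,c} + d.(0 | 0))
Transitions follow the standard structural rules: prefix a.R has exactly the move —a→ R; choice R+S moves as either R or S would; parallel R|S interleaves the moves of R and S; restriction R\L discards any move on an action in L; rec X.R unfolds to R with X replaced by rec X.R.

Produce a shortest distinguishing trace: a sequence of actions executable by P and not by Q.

LTS(P): 4 reachable states
  m0 = d.(a.0 | 0\{b,c} + d.(0 | 0)) :: -d-> m1
  m1 = a.0 | 0\{b,c} + d.(0 | 0) :: -a-> m2, -d-> m3
  m2 = 0 | 0\{b,c} :: stopped
  m3 = 0 | 0 :: stopped
LTS(Q): 4 reachable states
  n0 = d.(d.0 | 0\{b,c} + d.(0 | 0)) :: -d-> n1
  n1 = d.0 | 0\{b,c} + d.(0 | 0) :: -d-> n2, -d-> n3
  n2 = 0 | 0 :: stopped
  n3 = 0 | 0\{b,c} :: stopped
Executing da from P (initial set {m0}):
  after d @ step 1: {m1}
  after a @ step 2: {m2}
  — P admits the full trace.
Executing da from Q (initial set {n0}):
  after d @ step 1: {n1}
  after a @ step 2: no successor for Q

da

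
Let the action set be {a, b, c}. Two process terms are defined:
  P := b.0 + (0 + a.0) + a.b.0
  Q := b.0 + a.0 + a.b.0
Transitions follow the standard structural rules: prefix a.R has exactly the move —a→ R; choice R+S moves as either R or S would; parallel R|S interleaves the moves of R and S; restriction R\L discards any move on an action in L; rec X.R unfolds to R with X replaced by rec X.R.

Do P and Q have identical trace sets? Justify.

P's transition system — 3 states:
  m0 = b.0 + (0 + a.0) + a.b.0 has moves --a--▸ m1, --a--▸ m2, --b--▸ m1
  m1 = 0 has moves ·
  m2 = b.0 has moves --b--▸ m1
Q's transition system — 3 states:
  n0 = b.0 + a.0 + a.b.0 has moves --a--▸ n1, --a--▸ n2, --b--▸ n1
  n1 = 0 has moves ·
  n2 = b.0 has moves --b--▸ n1
Coarsest stable partition (strong bisimilarity classes):
  B0 = {m0, n0}
  B1 = {m1, n1}
  B2 = {m2, n2}
m0 ∈ B0, n0 ∈ B0 → same block
Bisimilar ⇒ trace-equivalent.

YES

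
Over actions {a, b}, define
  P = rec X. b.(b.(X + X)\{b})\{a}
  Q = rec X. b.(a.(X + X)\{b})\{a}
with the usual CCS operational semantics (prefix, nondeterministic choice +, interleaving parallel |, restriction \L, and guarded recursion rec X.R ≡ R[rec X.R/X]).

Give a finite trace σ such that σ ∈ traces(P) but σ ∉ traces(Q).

P's transition system — 3 states:
  p0 = rec X. b.(b.(X + X)\{b})\{a} ⊢ —b→ p1
  p1 = (b.((rec X. b.(b.(X + X)\{b})\{a}) + (rec X. b.(b.(X + X)\{b})\{a}))\{b})\{a} ⊢ —b→ p2
  p2 = ((rec X. b.(b.(X + X)\{b})\{a}) + (rec X. b.(b.(X + X)\{b})\{a}))\{b}\{a} ⊢ (no moves)
Q's transition system — 2 states:
  q0 = rec X. b.(a.(X + X)\{b})\{a} ⊢ —b→ q1
  q1 = (a.((rec X. b.(a.(X + X)\{b})\{a}) + (rec X. b.(a.(X + X)\{b})\{a}))\{b})\{a} ⊢ (no moves)
Trace ⟨bb⟩ through P, begin at {p0}:
  [1] b ⇒ {p1}
  [2] b ⇒ {p2}
  P completes σ.
Trace ⟨bb⟩ through Q, begin at {q0}:
  [1] b ⇒ {q1}
  [2] b ⇒ ∅ (Q stuck)

bb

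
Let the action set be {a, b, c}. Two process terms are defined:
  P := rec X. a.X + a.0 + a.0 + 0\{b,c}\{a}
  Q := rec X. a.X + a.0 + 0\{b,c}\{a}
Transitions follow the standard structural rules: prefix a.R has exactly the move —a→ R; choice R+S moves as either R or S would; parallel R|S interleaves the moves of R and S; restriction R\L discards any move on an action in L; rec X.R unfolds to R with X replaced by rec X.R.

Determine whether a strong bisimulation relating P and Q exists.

P's transition system — 2 states:
  m0 = rec X. a.X + a.0 + a.0 + 0\{b,c}\{a} ⊢ -a-> m0, -a-> m1
  m1 = 0 ⊢ ·
Q's transition system — 2 states:
  n0 = rec X. a.X + a.0 + 0\{b,c}\{a} ⊢ -a-> n0, -a-> n1
  n1 = 0 ⊢ ·
Coarsest stable partition (strong bisimilarity classes):
  B0 = {m0, n0}
  B1 = {m1, n1}
m0 ∈ B0, n0 ∈ B0 → same block

bisimilar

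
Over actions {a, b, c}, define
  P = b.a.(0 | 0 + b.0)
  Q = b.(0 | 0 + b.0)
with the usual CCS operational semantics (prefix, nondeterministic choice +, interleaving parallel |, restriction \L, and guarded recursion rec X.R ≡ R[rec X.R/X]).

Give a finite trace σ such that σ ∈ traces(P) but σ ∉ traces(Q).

Reachable graph of P (4 states):
  p0 = b.a.(0 | 0 + b.0) :: -b-> p1
  p1 = a.(0 | 0 + b.0) :: -a-> p2
  p2 = 0 | 0 + b.0 :: -b-> p3
  p3 = 0 :: (no moves)
Reachable graph of Q (3 states):
  q0 = b.(0 | 0 + b.0) :: -b-> q1
  q1 = 0 | 0 + b.0 :: -b-> q2
  q2 = 0 :: (no moves)
Executing ba from P (initial set {p0}):
  [1] b ⇒ {p1}
  [2] a ⇒ {p2}
  P completes σ.
Executing ba from Q (initial set {q0}):
  [1] b ⇒ {q1}
  [2] a ⇒ ∅ (Q stuck)

ba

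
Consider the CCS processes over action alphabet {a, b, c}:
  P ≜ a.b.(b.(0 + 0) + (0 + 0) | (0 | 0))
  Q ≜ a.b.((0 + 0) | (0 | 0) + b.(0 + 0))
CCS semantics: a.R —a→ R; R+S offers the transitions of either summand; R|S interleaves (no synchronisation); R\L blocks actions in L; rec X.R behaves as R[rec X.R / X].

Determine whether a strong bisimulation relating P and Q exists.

Reachable graph of P (4 states):
  u0 = a.b.(b.(0 + 0) + (0 + 0) | (0 | 0)) has moves ··a··> u1
  u1 = b.(b.(0 + 0) + (0 + 0) | (0 | 0)) has moves ··b··> u2
  u2 = b.(0 + 0) + (0 + 0) | (0 | 0) has moves ··b··> u3
  u3 = 0 + 0 has moves ∅
Reachable graph of Q (4 states):
  v0 = a.b.((0 + 0) | (0 | 0) + b.(0 + 0)) has moves ··a··> v1
  v1 = b.((0 + 0) | (0 | 0) + b.(0 + 0)) has moves ··b··> v2
  v2 = (0 + 0) | (0 | 0) + b.(0 + 0) has moves ··b··> v3
  v3 = 0 + 0 has moves ∅
Coarsest stable partition (strong bisimilarity classes):
  B0 = {u0, v0}
  B1 = {u1, v1}
  B2 = {u2, v2}
  B3 = {u3, v3}
u0 ∈ B0, v0 ∈ B0 → same block

YES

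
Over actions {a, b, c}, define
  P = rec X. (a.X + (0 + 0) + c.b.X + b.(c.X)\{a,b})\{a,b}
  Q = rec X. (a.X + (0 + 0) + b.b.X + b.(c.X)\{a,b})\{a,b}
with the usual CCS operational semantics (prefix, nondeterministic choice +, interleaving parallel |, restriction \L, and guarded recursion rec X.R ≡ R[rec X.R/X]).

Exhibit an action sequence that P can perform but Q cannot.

Reachable graph of P (2 states):
  m0 = rec X. (a.X + (0 + 0) + c.b.X + b.(c.X)\{a,b})\{a,b} ⊢ ··c··> m1
  m1 = (b.(rec X. (a.X + (0 + 0) + c.b.X + b.(c.X)\{a,b})\{a,b}))\{a,b} ⊢ ·
Reachable graph of Q (1 states):
  n0 = rec X. (a.X + (0 + 0) + b.b.X + b.(c.X)\{a,b})\{a,b} ⊢ ·
Run σ = ⟨c⟩ on P: start {m0}
  step 1 (c): {m1}
  P completes σ.
Run σ = ⟨c⟩ on Q: start {n0}
  step 1 (c): ∅  — Q cannot continue

c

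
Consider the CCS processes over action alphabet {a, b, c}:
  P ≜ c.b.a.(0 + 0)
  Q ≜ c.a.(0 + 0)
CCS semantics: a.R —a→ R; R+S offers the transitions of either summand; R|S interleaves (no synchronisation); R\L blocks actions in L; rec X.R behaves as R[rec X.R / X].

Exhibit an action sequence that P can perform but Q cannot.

cb

P's transition system — 4 states:
  u0 = c.b.a.(0 + 0) → =c=> u1
  u1 = b.a.(0 + 0) → =b=> u2
  u2 = a.(0 + 0) → =a=> u3
  u3 = 0 + 0 → deadlocked
Q's transition system — 3 states:
  v0 = c.a.(0 + 0) → =c=> v1
  v1 = a.(0 + 0) → =a=> v2
  v2 = 0 + 0 → deadlocked
Run σ = ⟨cb⟩ on P: start {u0}
  [1] c ⇒ {u1}
  [2] b ⇒ {u2}
  P completes σ.
Run σ = ⟨cb⟩ on Q: start {v0}
  [1] c ⇒ {v1}
  [2] b ⇒ ∅ (Q stuck)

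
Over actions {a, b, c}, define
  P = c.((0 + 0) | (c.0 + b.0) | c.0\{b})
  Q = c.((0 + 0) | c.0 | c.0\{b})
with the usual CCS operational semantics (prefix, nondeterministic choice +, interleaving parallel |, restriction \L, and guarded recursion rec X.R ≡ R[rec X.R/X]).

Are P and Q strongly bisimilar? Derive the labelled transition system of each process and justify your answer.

P ≁ Q

P's transition system — 5 states:
  p0 = c.((0 + 0) | (c.0 + b.0) | c.0\{b}) → -c-> p1
  p1 = (0 + 0) | (c.0 + b.0) | c.0\{b} → -b-> p2, -c-> p2, -c-> p3
  p2 = (0 + 0) | 0 | c.0\{b} → -c-> p4
  p3 = (0 + 0) | (c.0 + b.0) | 0\{b} → -b-> p4, -c-> p4
  p4 = (0 + 0) | 0 | 0\{b} → stopped
Q's transition system — 5 states:
  q0 = c.((0 + 0) | c.0 | c.0\{b}) → -c-> q1
  q1 = (0 + 0) | c.0 | c.0\{b} → -c-> q2, -c-> q3
  q2 = (0 + 0) | 0 | c.0\{b} → -c-> q4
  q3 = (0 + 0) | c.0 | 0\{b} → -c-> q4
  q4 = (0 + 0) | 0 | 0\{b} → stopped
Coarsest stable partition (strong bisimilarity classes):
  B0 = {p0}
  B1 = {p1}
  B2 = {p2, q2, q3}
  B3 = {p4, q4}
  B4 = {p3}
  B5 = {q0}
  B6 = {q1}
p0 ∈ B0, q0 ∈ B5 → different blocks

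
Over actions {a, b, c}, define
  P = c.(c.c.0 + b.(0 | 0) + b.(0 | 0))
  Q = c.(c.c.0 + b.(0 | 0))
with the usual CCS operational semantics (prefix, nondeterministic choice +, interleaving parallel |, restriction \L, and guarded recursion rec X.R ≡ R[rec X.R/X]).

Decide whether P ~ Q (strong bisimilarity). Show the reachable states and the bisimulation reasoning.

Reachable graph of P (5 states):
  u0 = c.(c.c.0 + b.(0 | 0) + b.(0 | 0)) has moves ··c··> u1
  u1 = c.c.0 + b.(0 | 0) + b.(0 | 0) has moves ··b··> u2, ··c··> u3
  u2 = 0 | 0 has moves (no moves)
  u3 = c.0 has moves ··c··> u4
  u4 = 0 has moves (no moves)
Reachable graph of Q (5 states):
  v0 = c.(c.c.0 + b.(0 | 0)) has moves ··c··> v1
  v1 = c.c.0 + b.(0 | 0) has moves ··b··> v2, ··c··> v3
  v2 = 0 | 0 has moves (no moves)
  v3 = c.0 has moves ··c··> v4
  v4 = 0 has moves (no moves)
Bisimilarity quotient blocks:
  B0 = {u0, v0}
  B1 = {u1, v1}
  B2 = {u3, v3}
  B3 = {u2, u4, v2, v4}
u0 ∈ B0, v0 ∈ B0 → same block

bisimilar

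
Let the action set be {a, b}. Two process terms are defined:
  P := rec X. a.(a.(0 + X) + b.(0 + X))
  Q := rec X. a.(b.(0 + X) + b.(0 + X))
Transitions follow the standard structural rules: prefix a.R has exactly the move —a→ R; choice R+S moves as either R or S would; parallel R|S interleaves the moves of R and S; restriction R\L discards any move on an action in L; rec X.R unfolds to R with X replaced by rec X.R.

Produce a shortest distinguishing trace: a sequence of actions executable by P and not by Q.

aa

Reachable graph of P (3 states):
  m0 = rec X. a.(a.(0 + X) + b.(0 + X)) :: --a--▸ m1
  m1 = a.(0 + (rec X. a.(a.(0 + X) + b.(0 + X)))) + b.(0 + (rec X. a.(a.(0 + X) + b.(0 + X)))) :: --a--▸ m2, --b--▸ m2
  m2 = 0 + (rec X. a.(a.(0 + X) + b.(0 + X))) :: --a--▸ m1
Reachable graph of Q (3 states):
  n0 = rec X. a.(b.(0 + X) + b.(0 + X)) :: --a--▸ n1
  n1 = b.(0 + (rec X. a.(b.(0 + X) + b.(0 + X)))) + b.(0 + (rec X. a.(b.(0 + X) + b.(0 + X)))) :: --b--▸ n2
  n2 = 0 + (rec X. a.(b.(0 + X) + b.(0 + X))) :: --a--▸ n1
Executing aa from P (initial set {m0}):
  after a @ step 1: {m1}
  after a @ step 2: {m2}
  — P admits the full trace.
Executing aa from Q (initial set {n0}):
  after a @ step 1: {n1}
  after a @ step 2: no successor for Q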